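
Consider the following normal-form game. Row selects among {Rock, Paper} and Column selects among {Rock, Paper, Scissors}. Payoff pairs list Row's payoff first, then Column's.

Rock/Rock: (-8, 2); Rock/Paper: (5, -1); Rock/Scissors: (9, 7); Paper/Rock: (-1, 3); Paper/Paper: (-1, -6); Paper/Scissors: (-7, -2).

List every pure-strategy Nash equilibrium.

Check mutual best responses: a cell is a NE iff neither player can gain by unilaterally deviating.
Row's best responses — vs Rock: Paper (payoff -1); vs Paper: Rock (payoff 5); vs Scissors: Rock (payoff 9).
Column's best responses — vs Rock: Scissors (payoff 7); vs Paper: Rock (payoff 3).
Mutual best responses occur at (Rock, Scissors) and (Paper, Rock); at each, neither player gains by switching.

(Rock, Scissors) and (Paper, Rock)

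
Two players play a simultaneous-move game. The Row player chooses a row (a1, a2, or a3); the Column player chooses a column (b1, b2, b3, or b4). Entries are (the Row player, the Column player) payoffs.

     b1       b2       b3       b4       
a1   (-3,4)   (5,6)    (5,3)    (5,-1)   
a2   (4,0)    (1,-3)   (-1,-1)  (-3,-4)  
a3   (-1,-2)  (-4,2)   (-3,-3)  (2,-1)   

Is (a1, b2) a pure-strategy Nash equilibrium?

Holding the Column player at b2: the Row player gets 5 from a1, versus 1 from a2, -4 from a3. No profitable deviation for the Row player.
Holding the Row player at a1: the Column player gets 6 from b2, versus 4 from b1, 3 from b3, -1 from b4. No profitable deviation for the Column player either.

Yes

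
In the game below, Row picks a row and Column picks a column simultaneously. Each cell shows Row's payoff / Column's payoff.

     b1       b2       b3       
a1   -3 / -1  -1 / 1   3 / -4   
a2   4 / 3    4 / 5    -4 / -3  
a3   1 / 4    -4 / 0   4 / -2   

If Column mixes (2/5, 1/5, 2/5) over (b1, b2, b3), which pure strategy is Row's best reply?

Row's best reply maximizes expected payoff against the mix.
a1: (2/5)·(-3) + (1/5)·(-1) + (2/5)·3 = -1/5
a2: (2/5)·4 + (1/5)·4 + (2/5)·(-4) = 4/5
a3: (2/5)·1 + (1/5)·(-4) + (2/5)·4 = 6/5
Highest expected payoff is 6/5, from a3.

a3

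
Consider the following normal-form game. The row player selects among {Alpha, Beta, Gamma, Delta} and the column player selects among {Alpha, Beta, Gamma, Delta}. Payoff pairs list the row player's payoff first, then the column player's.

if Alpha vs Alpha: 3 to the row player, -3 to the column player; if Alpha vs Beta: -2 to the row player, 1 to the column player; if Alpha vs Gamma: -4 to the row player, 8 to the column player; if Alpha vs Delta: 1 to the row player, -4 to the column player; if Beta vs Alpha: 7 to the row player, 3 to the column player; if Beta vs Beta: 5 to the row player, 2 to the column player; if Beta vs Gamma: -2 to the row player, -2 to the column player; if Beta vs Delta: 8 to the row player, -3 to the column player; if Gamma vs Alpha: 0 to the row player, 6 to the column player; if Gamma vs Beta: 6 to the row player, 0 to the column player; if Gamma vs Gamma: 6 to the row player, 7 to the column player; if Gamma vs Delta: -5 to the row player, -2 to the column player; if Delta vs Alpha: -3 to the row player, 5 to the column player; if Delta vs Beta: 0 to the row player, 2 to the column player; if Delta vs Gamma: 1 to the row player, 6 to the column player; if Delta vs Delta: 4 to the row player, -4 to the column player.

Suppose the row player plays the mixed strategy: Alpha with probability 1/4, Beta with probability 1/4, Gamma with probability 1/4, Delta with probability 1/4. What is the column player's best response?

Gamma

Compute the column player's expected payoff from each pure strategy against the given mix.
Alpha: (1/4)·(-3) + (1/4)·3 + (1/4)·6 + (1/4)·5 = 11/4
Beta: (1/4)·1 + (1/4)·2 + (1/4)·0 + (1/4)·2 = 5/4
Gamma: (1/4)·8 + (1/4)·(-2) + (1/4)·7 + (1/4)·6 = 19/4
Delta: (1/4)·(-4) + (1/4)·(-3) + (1/4)·(-2) + (1/4)·(-4) = -13/4
Highest expected payoff is 19/4, from Gamma.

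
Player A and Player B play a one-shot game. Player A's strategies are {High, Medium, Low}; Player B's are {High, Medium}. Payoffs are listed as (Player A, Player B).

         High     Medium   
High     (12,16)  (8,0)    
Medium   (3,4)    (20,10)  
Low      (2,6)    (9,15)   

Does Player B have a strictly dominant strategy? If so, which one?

No strictly dominant strategy

A strategy is strictly dominant if it gives Player B a strictly higher payoff than every other strategy, against every choice by the opponent.
High is not dominant: against Medium, Medium gives 10 > 4.
Medium is not dominant: against High, High gives 16 > 0.
No single strategy is best against every opponent action.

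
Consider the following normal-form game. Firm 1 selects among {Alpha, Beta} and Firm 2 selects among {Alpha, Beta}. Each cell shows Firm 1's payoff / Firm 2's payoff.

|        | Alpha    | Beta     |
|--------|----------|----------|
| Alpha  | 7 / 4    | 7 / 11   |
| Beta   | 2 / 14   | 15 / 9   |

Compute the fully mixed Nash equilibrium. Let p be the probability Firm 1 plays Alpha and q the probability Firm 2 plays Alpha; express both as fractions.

Each player's mixing probability is pinned down by making the *other* player indifferent.
Firm 2 indifferent between Alpha and Beta: p·4 + (1−p)·14 = p·11 + (1−p)·9 ⟹ 14 + (-10)p = 9 + 2p ⟹ p = 5/12.
Firm 1 indifferent between Alpha and Beta: q·7 + (1−q)·7 = q·2 + (1−q)·15 ⟹ 7 + 0q = 15 + (-13)q ⟹ q = 8/13.

p = 5/12, q = 8/13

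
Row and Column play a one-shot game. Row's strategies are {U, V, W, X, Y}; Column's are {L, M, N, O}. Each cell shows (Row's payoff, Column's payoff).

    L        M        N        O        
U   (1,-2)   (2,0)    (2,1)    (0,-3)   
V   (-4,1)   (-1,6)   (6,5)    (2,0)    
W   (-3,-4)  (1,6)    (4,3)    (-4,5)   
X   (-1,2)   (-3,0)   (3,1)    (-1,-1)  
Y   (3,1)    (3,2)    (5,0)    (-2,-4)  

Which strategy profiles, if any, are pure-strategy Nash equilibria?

A profile is a Nash equilibrium when each player is best-responding to the other.
Row's best responses — vs L: Y (payoff 3); vs M: Y (payoff 3); vs N: V (payoff 6); vs O: V (payoff 2).
Column's best responses — vs U: N (payoff 1); vs V: M (payoff 6); vs W: M (payoff 6); vs X: L (payoff 2); vs Y: M (payoff 2).
The only mutual best response is (Y, M); neither player gains by switching there.

(Y, M)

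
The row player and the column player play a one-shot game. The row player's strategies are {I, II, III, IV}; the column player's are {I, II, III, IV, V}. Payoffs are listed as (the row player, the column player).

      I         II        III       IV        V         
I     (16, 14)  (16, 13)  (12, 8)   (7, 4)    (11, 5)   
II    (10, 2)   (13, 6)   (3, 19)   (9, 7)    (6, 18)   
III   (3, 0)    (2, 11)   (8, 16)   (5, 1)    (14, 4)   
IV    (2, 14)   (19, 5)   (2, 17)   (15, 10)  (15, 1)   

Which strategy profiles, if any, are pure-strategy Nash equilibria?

(I, I)

Check mutual best responses: a cell is a NE iff neither player can gain by unilaterally deviating.
The row player's best responses — vs I: I (payoff 16); vs II: IV (payoff 19); vs III: I (payoff 12); vs IV: IV (payoff 15); vs V: IV (payoff 15).
The column player's best responses — vs I: I (payoff 14); vs II: III (payoff 19); vs III: III (payoff 16); vs IV: III (payoff 17).
The only mutual best response is (I, I); neither player gains by switching there.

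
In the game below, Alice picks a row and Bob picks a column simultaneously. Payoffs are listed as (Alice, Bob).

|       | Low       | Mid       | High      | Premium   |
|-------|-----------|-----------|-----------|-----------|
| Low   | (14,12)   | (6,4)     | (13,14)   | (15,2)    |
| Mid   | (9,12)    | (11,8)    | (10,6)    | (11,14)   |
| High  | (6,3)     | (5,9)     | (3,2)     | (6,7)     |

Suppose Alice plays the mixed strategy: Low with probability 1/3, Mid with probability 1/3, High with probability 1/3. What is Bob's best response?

Low

Compute Bob's expected payoff from each pure strategy against the given mix.
Low: (1/3)·12 + (1/3)·12 + (1/3)·3 = 9
Mid: (1/3)·4 + (1/3)·8 + (1/3)·9 = 7
High: (1/3)·14 + (1/3)·6 + (1/3)·2 = 22/3
Premium: (1/3)·2 + (1/3)·14 + (1/3)·7 = 23/3
Highest expected payoff is 9, from Low.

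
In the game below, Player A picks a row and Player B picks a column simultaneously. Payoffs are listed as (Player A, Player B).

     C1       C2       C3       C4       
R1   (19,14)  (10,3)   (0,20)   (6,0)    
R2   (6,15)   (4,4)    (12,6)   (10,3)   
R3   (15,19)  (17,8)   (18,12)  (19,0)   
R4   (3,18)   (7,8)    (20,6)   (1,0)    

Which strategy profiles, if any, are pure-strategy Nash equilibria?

Check mutual best responses: a cell is a NE iff neither player can gain by unilaterally deviating.
Player A's best responses — vs C1: R1 (payoff 19); vs C2: R3 (payoff 17); vs C3: R4 (payoff 20); vs C4: R3 (payoff 19).
Player B's best responses — vs R1: C3 (payoff 20); vs R2: C1 (payoff 15); vs R3: C1 (payoff 19); vs R4: C1 (payoff 18).
No cell has both players best-responding. For instance, Player A's best reply to C3 is R4, but against R4 Player B prefers C1 over C3.

No pure-strategy Nash equilibrium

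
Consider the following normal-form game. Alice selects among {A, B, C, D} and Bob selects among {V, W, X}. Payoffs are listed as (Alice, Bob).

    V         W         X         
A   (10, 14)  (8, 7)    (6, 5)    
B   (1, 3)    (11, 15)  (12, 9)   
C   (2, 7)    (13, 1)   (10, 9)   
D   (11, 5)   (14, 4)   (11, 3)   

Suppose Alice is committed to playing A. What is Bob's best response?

V

With Alice fixed at A, Bob's payoffs are: V → 14, W → 7, X → 5.
The maximum is 14, achieved by V.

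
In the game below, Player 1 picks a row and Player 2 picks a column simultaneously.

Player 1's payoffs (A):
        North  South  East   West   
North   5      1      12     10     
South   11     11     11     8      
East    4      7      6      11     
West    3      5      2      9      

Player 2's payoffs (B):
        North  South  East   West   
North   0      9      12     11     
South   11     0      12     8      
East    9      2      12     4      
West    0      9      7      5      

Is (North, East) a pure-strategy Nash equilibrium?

Yes

Holding Player 2 at East: Player 1 gets 12 from North, versus 11 from South, 6 from East, 2 from West. No profitable deviation for Player 1.
Holding Player 1 at North: Player 2 gets 12 from East, versus 0 from North, 9 from South, 11 from West. No profitable deviation for Player 2 either.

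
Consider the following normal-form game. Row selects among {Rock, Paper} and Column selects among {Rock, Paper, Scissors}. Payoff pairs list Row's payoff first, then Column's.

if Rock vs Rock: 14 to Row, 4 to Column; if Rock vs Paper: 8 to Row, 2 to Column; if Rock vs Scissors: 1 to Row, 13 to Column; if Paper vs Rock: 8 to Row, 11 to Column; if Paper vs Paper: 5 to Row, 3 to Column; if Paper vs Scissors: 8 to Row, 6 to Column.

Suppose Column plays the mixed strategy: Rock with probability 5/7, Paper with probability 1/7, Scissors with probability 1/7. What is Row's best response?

Rock

Compute Row's expected payoff from each pure strategy against the given mix.
Rock: (5/7)·14 + (1/7)·8 + (1/7)·1 = 79/7
Paper: (5/7)·8 + (1/7)·5 + (1/7)·8 = 53/7
Highest expected payoff is 79/7, from Rock.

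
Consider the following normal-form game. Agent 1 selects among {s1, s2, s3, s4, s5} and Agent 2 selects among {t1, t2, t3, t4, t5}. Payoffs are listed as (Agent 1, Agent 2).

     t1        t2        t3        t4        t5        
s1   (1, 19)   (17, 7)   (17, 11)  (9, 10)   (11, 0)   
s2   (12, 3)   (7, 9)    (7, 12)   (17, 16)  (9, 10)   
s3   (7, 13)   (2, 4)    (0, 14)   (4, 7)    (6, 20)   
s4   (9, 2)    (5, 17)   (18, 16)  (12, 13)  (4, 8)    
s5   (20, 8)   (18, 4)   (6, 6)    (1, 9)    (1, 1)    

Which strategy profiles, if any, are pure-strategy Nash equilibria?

A profile is a Nash equilibrium when each player is best-responding to the other.
Agent 1's best responses — vs t1: s5 (payoff 20); vs t2: s5 (payoff 18); vs t3: s4 (payoff 18); vs t4: s2 (payoff 17); vs t5: s1 (payoff 11).
Agent 2's best responses — vs s1: t1 (payoff 19); vs s2: t4 (payoff 16); vs s3: t5 (payoff 20); vs s4: t2 (payoff 17); vs s5: t4 (payoff 9).
The only mutual best response is (s2, t4); neither player gains by switching there.

(s2, t4)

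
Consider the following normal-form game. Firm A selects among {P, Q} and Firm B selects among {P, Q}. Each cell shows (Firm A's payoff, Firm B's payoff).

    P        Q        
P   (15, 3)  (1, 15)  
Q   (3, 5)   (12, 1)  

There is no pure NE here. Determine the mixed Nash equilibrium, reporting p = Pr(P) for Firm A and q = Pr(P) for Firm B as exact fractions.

p = 1/4, q = 11/23

Each player's mixing probability is pinned down by making the *other* player indifferent.
Firm B indifferent between P and Q: p·3 + (1−p)·5 = p·15 + (1−p)·1 ⟹ 5 + (-2)p = 1 + 14p ⟹ p = 1/4.
Firm A indifferent between P and Q: q·15 + (1−q)·1 = q·3 + (1−q)·12 ⟹ 1 + 14q = 12 + (-9)q ⟹ q = 11/23.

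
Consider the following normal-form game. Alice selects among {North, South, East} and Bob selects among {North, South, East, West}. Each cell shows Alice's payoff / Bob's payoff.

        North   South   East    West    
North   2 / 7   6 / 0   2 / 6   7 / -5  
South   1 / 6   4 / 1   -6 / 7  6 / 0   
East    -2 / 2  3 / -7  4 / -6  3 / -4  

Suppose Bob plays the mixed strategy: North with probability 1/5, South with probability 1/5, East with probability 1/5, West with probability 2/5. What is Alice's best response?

North

Alice's best reply maximizes expected payoff against the mix.
North: (1/5)·2 + (1/5)·6 + (1/5)·2 + (2/5)·7 = 24/5
South: (1/5)·1 + (1/5)·4 + (1/5)·(-6) + (2/5)·6 = 11/5
East: (1/5)·(-2) + (1/5)·3 + (1/5)·4 + (2/5)·3 = 11/5
Highest expected payoff is 24/5, from North.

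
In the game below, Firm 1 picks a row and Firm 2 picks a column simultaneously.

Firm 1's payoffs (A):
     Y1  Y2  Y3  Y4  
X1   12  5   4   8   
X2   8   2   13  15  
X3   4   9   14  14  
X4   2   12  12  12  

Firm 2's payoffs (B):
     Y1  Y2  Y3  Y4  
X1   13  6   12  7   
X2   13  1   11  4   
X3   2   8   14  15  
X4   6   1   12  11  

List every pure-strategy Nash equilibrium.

(X1, Y1)

Check mutual best responses: a cell is a NE iff neither player can gain by unilaterally deviating.
Firm 1's best responses — vs Y1: X1 (payoff 12); vs Y2: X4 (payoff 12); vs Y3: X3 (payoff 14); vs Y4: X2 (payoff 15).
Firm 2's best responses — vs X1: Y1 (payoff 13); vs X2: Y1 (payoff 13); vs X3: Y4 (payoff 15); vs X4: Y3 (payoff 12).
The only mutual best response is (X1, Y1); neither player gains by switching there.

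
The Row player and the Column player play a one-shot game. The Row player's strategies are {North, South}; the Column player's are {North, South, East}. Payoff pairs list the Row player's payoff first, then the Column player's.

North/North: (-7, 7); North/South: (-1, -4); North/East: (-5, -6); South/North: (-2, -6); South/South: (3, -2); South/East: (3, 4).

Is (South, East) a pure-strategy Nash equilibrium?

Holding the Column player at East: the Row player gets 3 from South, versus -5 from North. No profitable deviation for the Row player.
Holding the Row player at South: the Column player gets 4 from East, versus -6 from North, -2 from South. No profitable deviation for the Column player either.

Yes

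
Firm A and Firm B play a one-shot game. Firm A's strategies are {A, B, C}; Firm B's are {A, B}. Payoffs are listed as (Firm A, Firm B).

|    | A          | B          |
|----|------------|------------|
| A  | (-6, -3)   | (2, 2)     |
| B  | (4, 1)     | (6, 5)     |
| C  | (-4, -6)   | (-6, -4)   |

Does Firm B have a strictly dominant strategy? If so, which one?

A strategy is strictly dominant if it gives Firm B a strictly higher payoff than every other strategy, against every choice by the opponent.
B strictly dominates: vs A: 2 > -3; vs B: 5 > 1; vs C: -4 > -6.

B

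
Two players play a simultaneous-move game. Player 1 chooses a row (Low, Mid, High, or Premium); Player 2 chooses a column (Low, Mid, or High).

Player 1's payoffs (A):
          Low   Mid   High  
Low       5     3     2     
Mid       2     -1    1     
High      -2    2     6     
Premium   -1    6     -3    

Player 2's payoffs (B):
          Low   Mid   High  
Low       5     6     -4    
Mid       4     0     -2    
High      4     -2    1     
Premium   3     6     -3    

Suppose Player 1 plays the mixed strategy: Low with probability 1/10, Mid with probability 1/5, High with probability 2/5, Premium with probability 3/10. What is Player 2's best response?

Low

Player 2's best reply maximizes expected payoff against the mix.
Low: (1/10)·5 + (1/5)·4 + (2/5)·4 + (3/10)·3 = 19/5
Mid: (1/10)·6 + (1/5)·0 + (2/5)·(-2) + (3/10)·6 = 8/5
High: (1/10)·(-4) + (1/5)·(-2) + (2/5)·1 + (3/10)·(-3) = -13/10
Highest expected payoff is 19/5, from Low.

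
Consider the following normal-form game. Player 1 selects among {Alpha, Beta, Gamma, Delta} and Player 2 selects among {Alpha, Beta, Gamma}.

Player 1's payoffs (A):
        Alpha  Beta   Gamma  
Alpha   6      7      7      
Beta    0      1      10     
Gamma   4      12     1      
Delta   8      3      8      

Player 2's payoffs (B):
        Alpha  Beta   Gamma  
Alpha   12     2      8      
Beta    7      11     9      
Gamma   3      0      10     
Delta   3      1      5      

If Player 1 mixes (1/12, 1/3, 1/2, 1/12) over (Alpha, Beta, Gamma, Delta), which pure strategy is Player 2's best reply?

Gamma

Compute Player 2's expected payoff from each pure strategy against the given mix.
Alpha: (1/12)·12 + (1/3)·7 + (1/2)·3 + (1/12)·3 = 61/12
Beta: (1/12)·2 + (1/3)·11 + (1/2)·0 + (1/12)·1 = 47/12
Gamma: (1/12)·8 + (1/3)·9 + (1/2)·10 + (1/12)·5 = 109/12
Highest expected payoff is 109/12, from Gamma.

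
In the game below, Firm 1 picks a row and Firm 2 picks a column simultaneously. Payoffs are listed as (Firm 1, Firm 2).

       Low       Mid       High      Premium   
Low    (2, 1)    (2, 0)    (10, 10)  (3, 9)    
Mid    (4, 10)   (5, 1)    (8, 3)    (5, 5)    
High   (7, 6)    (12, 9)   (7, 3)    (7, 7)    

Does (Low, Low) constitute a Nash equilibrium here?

Holding Firm 2 at Low: Firm 1 gets 2 from Low but could get 7 by switching to High. Firm 1 has a profitable deviation.

No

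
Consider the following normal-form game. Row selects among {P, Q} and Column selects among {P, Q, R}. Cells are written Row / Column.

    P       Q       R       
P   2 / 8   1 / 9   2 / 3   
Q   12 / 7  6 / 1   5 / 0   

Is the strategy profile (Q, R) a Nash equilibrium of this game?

Holding Column at R: Row gets 5 from Q, versus 2 from P. No profitable deviation for Row.
Holding Row at Q: Column gets 0 from R but could get 7 by switching to P. Column has a profitable deviation.

No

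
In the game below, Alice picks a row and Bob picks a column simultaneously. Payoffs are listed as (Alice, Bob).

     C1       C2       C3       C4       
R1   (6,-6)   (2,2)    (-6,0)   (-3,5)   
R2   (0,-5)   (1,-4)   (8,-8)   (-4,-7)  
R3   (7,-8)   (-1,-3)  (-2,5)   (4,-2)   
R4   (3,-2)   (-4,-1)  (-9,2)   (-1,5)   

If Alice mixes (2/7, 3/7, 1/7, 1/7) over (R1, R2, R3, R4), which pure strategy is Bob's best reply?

Bob's best reply maximizes expected payoff against the mix.
C1: (2/7)·(-6) + (3/7)·(-5) + (1/7)·(-8) + (1/7)·(-2) = -37/7
C2: (2/7)·2 + (3/7)·(-4) + (1/7)·(-3) + (1/7)·(-1) = -12/7
C3: (2/7)·0 + (3/7)·(-8) + (1/7)·5 + (1/7)·2 = -17/7
C4: (2/7)·5 + (3/7)·(-7) + (1/7)·(-2) + (1/7)·5 = -8/7
Highest expected payoff is -8/7, from C4.

C4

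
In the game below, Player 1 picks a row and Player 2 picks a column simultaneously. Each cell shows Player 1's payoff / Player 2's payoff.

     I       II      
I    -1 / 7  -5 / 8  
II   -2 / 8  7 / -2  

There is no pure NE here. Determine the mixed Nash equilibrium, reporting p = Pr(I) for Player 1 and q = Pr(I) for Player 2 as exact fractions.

p = 10/11, q = 12/13

In a mixed NE each player is indifferent between their pure strategies, so the opponent's mix sets the indifference.
Player 2 indifferent between I and II: p·7 + (1−p)·8 = p·8 + (1−p)·(-2) ⟹ 8 + (-1)p = (-2) + 10p ⟹ p = 10/11.
Player 1 indifferent between I and II: q·(-1) + (1−q)·(-5) = q·(-2) + (1−q)·7 ⟹ (-5) + 4q = 7 + (-9)q ⟹ q = 12/13.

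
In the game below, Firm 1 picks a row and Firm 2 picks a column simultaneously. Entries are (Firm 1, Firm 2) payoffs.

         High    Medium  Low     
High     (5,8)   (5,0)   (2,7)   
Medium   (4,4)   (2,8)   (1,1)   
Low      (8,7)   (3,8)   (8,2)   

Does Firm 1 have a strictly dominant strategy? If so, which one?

Check whether one of Firm 1's strategies beats all alternatives regardless of what the opponent does.
High is not dominant: against High, Low gives 8 > 5.
Medium is not dominant: against High, High gives 5 > 4.
Low is not dominant: against Medium, High gives 5 > 3.
No single strategy is best against every opponent action.

None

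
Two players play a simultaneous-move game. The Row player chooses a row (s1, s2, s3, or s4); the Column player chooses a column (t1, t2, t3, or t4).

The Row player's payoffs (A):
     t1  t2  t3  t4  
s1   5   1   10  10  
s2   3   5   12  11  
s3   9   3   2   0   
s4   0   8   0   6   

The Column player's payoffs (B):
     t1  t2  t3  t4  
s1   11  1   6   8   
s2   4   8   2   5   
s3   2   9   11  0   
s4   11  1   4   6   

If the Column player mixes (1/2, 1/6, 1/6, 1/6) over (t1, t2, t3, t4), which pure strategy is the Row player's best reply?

s2

Compute the Row player's expected payoff from each pure strategy against the given mix.
s1: (1/2)·5 + (1/6)·1 + (1/6)·10 + (1/6)·10 = 6
s2: (1/2)·3 + (1/6)·5 + (1/6)·12 + (1/6)·11 = 37/6
s3: (1/2)·9 + (1/6)·3 + (1/6)·2 + (1/6)·0 = 16/3
s4: (1/2)·0 + (1/6)·8 + (1/6)·0 + (1/6)·6 = 7/3
Highest expected payoff is 37/6, from s2.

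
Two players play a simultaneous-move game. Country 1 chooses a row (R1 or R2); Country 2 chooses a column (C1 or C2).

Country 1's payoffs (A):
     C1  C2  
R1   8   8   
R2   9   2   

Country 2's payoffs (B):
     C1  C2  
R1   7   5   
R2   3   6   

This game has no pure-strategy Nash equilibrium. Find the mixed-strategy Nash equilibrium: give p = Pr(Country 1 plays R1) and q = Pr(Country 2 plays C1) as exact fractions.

In a mixed NE each player is indifferent between their pure strategies, so the opponent's mix sets the indifference.
Country 2 indifferent between C1 and C2: p·7 + (1−p)·3 = p·5 + (1−p)·6 ⟹ 3 + 4p = 6 + (-1)p ⟹ p = 3/5.
Country 1 indifferent between R1 and R2: q·8 + (1−q)·8 = q·9 + (1−q)·2 ⟹ 8 + 0q = 2 + 7q ⟹ q = 6/7.

p = 3/5, q = 6/7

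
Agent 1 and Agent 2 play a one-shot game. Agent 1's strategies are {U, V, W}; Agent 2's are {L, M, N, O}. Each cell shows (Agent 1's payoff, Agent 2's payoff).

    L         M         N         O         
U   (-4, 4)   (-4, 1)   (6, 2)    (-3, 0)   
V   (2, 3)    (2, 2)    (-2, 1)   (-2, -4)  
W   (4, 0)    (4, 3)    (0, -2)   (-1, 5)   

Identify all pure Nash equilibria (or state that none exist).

(W, O)

Check mutual best responses: a cell is a NE iff neither player can gain by unilaterally deviating.
Agent 1's best responses — vs L: W (payoff 4); vs M: W (payoff 4); vs N: U (payoff 6); vs O: W (payoff -1).
Agent 2's best responses — vs U: L (payoff 4); vs V: L (payoff 3); vs W: O (payoff 5).
The only mutual best response is (W, O); neither player gains by switching there.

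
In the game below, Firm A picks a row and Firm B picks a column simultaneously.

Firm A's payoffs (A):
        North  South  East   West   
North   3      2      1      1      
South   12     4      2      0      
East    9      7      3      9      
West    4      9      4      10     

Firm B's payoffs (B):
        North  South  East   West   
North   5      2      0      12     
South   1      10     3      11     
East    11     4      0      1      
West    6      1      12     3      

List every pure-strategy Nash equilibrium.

Find each player's best response to every opponent strategy; NE are the intersections.
Firm A's best responses — vs North: South (payoff 12); vs South: West (payoff 9); vs East: West (payoff 4); vs West: West (payoff 10).
Firm B's best responses — vs North: West (payoff 12); vs South: West (payoff 11); vs East: North (payoff 11); vs West: East (payoff 12).
The only mutual best response is (West, East); neither player gains by switching there.

(West, East)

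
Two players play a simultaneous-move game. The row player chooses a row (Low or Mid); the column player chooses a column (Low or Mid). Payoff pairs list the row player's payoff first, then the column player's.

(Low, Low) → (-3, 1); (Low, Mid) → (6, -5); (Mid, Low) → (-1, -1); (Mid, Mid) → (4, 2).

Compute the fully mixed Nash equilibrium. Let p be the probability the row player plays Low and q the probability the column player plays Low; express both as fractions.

In a mixed NE each player is indifferent between their pure strategies, so the opponent's mix sets the indifference.
The column player indifferent between Low and Mid: p·1 + (1−p)·(-1) = p·(-5) + (1−p)·2 ⟹ (-1) + 2p = 2 + (-7)p ⟹ p = 1/3.
The row player indifferent between Low and Mid: q·(-3) + (1−q)·6 = q·(-1) + (1−q)·4 ⟹ 6 + (-9)q = 4 + (-5)q ⟹ q = 1/2.

p = 1/3, q = 1/2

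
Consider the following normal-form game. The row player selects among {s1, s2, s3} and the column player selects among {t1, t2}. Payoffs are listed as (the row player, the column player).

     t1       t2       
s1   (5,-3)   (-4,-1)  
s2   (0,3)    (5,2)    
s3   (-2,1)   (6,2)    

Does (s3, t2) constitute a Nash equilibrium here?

Holding the column player at t2: the row player gets 6 from s3, versus -4 from s1, 5 from s2. No profitable deviation for the row player.
Holding the row player at s3: the column player gets 2 from t2, versus 1 from t1. No profitable deviation for the column player either.

Yes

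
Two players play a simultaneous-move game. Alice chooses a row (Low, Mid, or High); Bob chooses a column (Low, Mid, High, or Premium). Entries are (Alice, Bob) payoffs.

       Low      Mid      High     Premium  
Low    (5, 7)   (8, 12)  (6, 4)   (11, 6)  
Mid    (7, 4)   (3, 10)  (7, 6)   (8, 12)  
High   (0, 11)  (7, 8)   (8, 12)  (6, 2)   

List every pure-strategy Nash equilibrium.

A profile is a Nash equilibrium when each player is best-responding to the other.
Alice's best responses — vs Low: Mid (payoff 7); vs Mid: Low (payoff 8); vs High: High (payoff 8); vs Premium: Low (payoff 11).
Bob's best responses — vs Low: Mid (payoff 12); vs Mid: Premium (payoff 12); vs High: High (payoff 12).
Mutual best responses occur at (Low, Mid) and (High, High); at each, neither player gains by switching.

(Low, Mid) and (High, High)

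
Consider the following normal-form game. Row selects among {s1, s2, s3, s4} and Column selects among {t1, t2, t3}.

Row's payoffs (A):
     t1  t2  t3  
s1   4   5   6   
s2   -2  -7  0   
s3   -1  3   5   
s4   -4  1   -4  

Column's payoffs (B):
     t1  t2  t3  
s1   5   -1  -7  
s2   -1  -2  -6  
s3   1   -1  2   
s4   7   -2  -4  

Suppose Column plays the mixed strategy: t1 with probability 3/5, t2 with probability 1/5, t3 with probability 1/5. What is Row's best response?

Row's best reply maximizes expected payoff against the mix.
s1: (3/5)·4 + (1/5)·5 + (1/5)·6 = 23/5
s2: (3/5)·(-2) + (1/5)·(-7) + (1/5)·0 = -13/5
s3: (3/5)·(-1) + (1/5)·3 + (1/5)·5 = 1
s4: (3/5)·(-4) + (1/5)·1 + (1/5)·(-4) = -3
Highest expected payoff is 23/5, from s1.

s1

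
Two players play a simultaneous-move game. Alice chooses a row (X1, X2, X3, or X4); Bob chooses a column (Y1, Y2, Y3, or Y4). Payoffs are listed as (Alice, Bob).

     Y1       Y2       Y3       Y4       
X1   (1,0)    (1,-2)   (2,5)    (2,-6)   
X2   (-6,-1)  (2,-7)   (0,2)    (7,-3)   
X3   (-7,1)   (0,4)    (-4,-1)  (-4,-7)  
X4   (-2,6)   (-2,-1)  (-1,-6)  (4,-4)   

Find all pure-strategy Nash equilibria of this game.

(X1, Y3)

Find each player's best response to every opponent strategy; NE are the intersections.
Alice's best responses — vs Y1: X1 (payoff 1); vs Y2: X2 (payoff 2); vs Y3: X1 (payoff 2); vs Y4: X2 (payoff 7).
Bob's best responses — vs X1: Y3 (payoff 5); vs X2: Y3 (payoff 2); vs X3: Y2 (payoff 4); vs X4: Y1 (payoff 6).
The only mutual best response is (X1, Y3); neither player gains by switching there.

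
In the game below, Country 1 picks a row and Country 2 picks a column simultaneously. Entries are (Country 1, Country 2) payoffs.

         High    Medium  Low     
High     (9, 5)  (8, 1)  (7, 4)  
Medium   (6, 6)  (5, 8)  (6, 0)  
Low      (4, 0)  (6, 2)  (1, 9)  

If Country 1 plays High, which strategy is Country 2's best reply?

High

With Country 1 fixed at High, Country 2's payoffs are: High → 5, Medium → 1, Low → 4.
The maximum is 5, achieved by High.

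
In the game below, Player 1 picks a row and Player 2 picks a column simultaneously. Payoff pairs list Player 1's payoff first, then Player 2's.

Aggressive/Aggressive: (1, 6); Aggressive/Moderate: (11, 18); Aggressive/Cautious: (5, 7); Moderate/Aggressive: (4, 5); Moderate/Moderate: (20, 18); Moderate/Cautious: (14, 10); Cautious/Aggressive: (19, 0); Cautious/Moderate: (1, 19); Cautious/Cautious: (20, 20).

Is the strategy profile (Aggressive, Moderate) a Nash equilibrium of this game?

No

Holding Player 2 at Moderate: Player 1 gets 11 from Aggressive but could get 20 by switching to Moderate. Player 1 has a profitable deviation.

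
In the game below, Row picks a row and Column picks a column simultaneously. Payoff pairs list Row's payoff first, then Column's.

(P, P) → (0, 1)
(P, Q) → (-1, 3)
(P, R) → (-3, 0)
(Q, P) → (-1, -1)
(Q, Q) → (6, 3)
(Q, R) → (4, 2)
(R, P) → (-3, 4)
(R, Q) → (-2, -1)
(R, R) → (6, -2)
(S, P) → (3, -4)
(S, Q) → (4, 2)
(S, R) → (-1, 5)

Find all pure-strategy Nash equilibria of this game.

Check mutual best responses: a cell is a NE iff neither player can gain by unilaterally deviating.
Row's best responses — vs P: S (payoff 3); vs Q: Q (payoff 6); vs R: R (payoff 6).
Column's best responses — vs P: Q (payoff 3); vs Q: Q (payoff 3); vs R: P (payoff 4); vs S: R (payoff 5).
The only mutual best response is (Q, Q); neither player gains by switching there.

(Q, Q)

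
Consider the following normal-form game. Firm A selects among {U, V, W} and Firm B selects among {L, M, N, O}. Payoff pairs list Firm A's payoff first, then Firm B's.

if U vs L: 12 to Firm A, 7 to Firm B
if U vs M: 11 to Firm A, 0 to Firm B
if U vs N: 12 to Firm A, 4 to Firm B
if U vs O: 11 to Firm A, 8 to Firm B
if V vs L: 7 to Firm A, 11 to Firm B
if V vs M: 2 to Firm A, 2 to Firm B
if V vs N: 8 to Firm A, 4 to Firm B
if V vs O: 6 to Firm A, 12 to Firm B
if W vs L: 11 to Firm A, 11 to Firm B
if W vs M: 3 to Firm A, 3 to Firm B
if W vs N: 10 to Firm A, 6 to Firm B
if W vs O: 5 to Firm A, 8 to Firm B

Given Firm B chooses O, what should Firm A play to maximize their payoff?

U

With Firm B fixed at O, Firm A's payoffs are: U → 11, V → 6, W → 5.
The maximum is 11, achieved by U.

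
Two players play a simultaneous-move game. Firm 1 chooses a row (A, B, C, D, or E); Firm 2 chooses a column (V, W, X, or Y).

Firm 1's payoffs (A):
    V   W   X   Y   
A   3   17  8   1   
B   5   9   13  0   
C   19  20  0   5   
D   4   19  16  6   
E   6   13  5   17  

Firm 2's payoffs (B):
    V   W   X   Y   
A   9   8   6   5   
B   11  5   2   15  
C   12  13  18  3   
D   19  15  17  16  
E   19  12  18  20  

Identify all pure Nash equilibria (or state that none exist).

A profile is a Nash equilibrium when each player is best-responding to the other.
Firm 1's best responses — vs V: C (payoff 19); vs W: C (payoff 20); vs X: D (payoff 16); vs Y: E (payoff 17).
Firm 2's best responses — vs A: V (payoff 9); vs B: Y (payoff 15); vs C: X (payoff 18); vs D: V (payoff 19); vs E: Y (payoff 20).
The only mutual best response is (E, Y); neither player gains by switching there.

(E, Y)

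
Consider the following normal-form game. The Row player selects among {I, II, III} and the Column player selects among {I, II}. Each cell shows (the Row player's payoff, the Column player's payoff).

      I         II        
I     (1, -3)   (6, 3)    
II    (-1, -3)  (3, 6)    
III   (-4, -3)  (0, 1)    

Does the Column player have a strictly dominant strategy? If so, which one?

A strategy is strictly dominant if it gives the Column player a strictly higher payoff than every other strategy, against every choice by the opponent.
II strictly dominates: vs I: 3 > -3; vs II: 6 > -3; vs III: 1 > -3.

II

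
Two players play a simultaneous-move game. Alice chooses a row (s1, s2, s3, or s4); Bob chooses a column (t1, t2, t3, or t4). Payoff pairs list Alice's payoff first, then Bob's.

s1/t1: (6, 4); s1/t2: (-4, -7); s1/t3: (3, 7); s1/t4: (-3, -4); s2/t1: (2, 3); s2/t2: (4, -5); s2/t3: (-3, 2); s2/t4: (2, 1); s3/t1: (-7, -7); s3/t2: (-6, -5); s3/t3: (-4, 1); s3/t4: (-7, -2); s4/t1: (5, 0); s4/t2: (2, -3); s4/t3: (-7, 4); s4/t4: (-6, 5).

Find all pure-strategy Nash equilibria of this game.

(s1, t3)

Find each player's best response to every opponent strategy; NE are the intersections.
Alice's best responses — vs t1: s1 (payoff 6); vs t2: s2 (payoff 4); vs t3: s1 (payoff 3); vs t4: s2 (payoff 2).
Bob's best responses — vs s1: t3 (payoff 7); vs s2: t1 (payoff 3); vs s3: t3 (payoff 1); vs s4: t4 (payoff 5).
The only mutual best response is (s1, t3); neither player gains by switching there.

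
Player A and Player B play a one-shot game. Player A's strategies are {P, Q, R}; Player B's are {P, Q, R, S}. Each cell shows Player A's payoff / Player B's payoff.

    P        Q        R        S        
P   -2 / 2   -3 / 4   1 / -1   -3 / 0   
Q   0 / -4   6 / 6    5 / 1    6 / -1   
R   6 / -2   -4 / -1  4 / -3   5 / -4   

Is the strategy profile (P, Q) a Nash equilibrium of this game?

No

Holding Player B at Q: Player A gets -3 from P but could get 6 by switching to Q. Player A has a profitable deviation.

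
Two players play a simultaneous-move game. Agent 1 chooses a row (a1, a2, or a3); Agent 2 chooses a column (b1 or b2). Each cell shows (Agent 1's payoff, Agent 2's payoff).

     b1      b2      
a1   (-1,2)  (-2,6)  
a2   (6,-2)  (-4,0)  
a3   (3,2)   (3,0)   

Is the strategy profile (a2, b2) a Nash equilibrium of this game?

Holding Agent 2 at b2: Agent 1 gets -4 from a2 but could get 3 by switching to a3. Agent 1 has a profitable deviation.

No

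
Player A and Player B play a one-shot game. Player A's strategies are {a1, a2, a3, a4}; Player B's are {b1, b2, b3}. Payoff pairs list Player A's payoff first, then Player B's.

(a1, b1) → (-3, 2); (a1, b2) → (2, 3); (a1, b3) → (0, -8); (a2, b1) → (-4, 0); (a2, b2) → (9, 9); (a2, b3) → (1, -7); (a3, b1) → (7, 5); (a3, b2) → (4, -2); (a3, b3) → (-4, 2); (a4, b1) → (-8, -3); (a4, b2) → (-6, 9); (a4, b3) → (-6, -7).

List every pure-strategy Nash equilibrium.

Check mutual best responses: a cell is a NE iff neither player can gain by unilaterally deviating.
Player A's best responses — vs b1: a3 (payoff 7); vs b2: a2 (payoff 9); vs b3: a2 (payoff 1).
Player B's best responses — vs a1: b2 (payoff 3); vs a2: b2 (payoff 9); vs a3: b1 (payoff 5); vs a4: b2 (payoff 9).
Mutual best responses occur at (a2, b2) and (a3, b1); at each, neither player gains by switching.

(a2, b2) and (a3, b1)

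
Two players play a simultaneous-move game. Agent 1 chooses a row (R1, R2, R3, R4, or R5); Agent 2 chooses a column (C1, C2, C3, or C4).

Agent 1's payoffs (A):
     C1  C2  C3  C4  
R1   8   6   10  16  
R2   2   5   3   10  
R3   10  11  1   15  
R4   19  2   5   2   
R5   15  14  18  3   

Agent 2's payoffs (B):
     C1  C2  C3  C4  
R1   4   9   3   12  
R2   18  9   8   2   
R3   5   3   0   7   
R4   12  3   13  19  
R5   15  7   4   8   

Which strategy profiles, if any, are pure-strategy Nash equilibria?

Check mutual best responses: a cell is a NE iff neither player can gain by unilaterally deviating.
Agent 1's best responses — vs C1: R4 (payoff 19); vs C2: R5 (payoff 14); vs C3: R5 (payoff 18); vs C4: R1 (payoff 16).
Agent 2's best responses — vs R1: C4 (payoff 12); vs R2: C1 (payoff 18); vs R3: C4 (payoff 7); vs R4: C4 (payoff 19); vs R5: C1 (payoff 15).
The only mutual best response is (R1, C4); neither player gains by switching there.

(R1, C4)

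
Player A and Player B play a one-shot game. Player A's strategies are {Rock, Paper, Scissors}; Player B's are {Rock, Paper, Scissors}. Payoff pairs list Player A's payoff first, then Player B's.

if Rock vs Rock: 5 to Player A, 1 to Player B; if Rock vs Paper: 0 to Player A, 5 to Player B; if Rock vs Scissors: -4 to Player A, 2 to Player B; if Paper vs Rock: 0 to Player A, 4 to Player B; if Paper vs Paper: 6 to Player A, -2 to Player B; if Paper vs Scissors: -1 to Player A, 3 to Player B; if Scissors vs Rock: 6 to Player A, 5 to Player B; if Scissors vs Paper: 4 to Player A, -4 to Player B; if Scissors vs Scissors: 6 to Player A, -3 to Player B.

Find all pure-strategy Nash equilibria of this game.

A profile is a Nash equilibrium when each player is best-responding to the other.
Player A's best responses — vs Rock: Scissors (payoff 6); vs Paper: Paper (payoff 6); vs Scissors: Scissors (payoff 6).
Player B's best responses — vs Rock: Paper (payoff 5); vs Paper: Rock (payoff 4); vs Scissors: Rock (payoff 5).
The only mutual best response is (Scissors, Rock); neither player gains by switching there.

(Scissors, Rock)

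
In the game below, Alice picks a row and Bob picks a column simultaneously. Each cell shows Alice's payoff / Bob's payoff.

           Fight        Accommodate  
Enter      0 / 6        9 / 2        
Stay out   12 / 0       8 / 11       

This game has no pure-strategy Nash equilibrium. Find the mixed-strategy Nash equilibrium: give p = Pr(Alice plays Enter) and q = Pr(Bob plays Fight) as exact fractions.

Each player's mixing probability is pinned down by making the *other* player indifferent.
Bob indifferent between Fight and Accommodate: p·6 + (1−p)·0 = p·2 + (1−p)·11 ⟹ 0 + 6p = 11 + (-9)p ⟹ p = 11/15.
Alice indifferent between Enter and Stay out: q·0 + (1−q)·9 = q·12 + (1−q)·8 ⟹ 9 + (-9)q = 8 + 4q ⟹ q = 1/13.

p = 11/15, q = 1/13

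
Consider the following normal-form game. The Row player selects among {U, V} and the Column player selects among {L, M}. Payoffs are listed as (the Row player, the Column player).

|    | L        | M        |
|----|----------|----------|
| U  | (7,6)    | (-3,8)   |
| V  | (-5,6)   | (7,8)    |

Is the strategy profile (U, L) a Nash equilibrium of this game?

No

Holding the Column player at L: the Row player gets 7 from U, versus -5 from V. No profitable deviation for the Row player.
Holding the Row player at U: the Column player gets 6 from L but could get 8 by switching to M. The Column player has a profitable deviation.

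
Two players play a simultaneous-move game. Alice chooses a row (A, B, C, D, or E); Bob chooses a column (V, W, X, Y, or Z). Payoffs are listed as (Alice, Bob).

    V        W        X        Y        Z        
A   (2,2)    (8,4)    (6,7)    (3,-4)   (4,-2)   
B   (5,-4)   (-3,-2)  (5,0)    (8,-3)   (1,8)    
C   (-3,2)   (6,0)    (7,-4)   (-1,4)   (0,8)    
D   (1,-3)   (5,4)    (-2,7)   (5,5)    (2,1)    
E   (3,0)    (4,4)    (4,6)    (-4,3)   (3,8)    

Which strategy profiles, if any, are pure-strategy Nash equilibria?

Check mutual best responses: a cell is a NE iff neither player can gain by unilaterally deviating.
Alice's best responses — vs V: B (payoff 5); vs W: A (payoff 8); vs X: C (payoff 7); vs Y: B (payoff 8); vs Z: A (payoff 4).
Bob's best responses — vs A: X (payoff 7); vs B: Z (payoff 8); vs C: Z (payoff 8); vs D: X (payoff 7); vs E: Z (payoff 8).
No cell has both players best-responding. For instance, Alice's best reply to Y is B, but against B Bob prefers Z over Y.

No pure-strategy Nash equilibrium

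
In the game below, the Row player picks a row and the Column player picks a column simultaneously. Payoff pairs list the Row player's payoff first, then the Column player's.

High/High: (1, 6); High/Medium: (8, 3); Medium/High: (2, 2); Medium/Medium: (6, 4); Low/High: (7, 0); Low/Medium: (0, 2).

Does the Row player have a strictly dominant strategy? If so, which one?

A strategy is strictly dominant if it gives the Row player a strictly higher payoff than every other strategy, against every choice by the opponent.
High is not dominant: against High, Medium gives 2 > 1.
Medium is not dominant: against High, Low gives 7 > 2.
Low is not dominant: against Medium, High gives 8 > 0.
No single strategy is best against every opponent action.

No strictly dominant strategy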